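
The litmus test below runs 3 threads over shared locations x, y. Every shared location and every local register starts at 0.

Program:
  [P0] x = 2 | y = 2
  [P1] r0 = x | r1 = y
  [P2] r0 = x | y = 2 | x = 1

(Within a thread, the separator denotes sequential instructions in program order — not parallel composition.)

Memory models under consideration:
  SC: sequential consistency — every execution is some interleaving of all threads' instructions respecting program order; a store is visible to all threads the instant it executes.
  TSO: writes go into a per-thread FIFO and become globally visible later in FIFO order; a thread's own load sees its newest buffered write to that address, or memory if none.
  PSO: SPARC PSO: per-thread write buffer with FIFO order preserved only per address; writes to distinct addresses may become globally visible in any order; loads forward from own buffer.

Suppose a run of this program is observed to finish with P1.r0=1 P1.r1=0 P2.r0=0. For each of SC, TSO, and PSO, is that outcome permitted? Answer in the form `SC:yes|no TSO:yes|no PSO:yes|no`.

outcome vector order: (P1.r0,P1.r1,P2.r0)
SC (10): (0,0,0); (0,0,2); (0,2,0); (0,2,2); (1,2,0); (1,2,2); (2,0,0); (2,0,2); (2,2,0); (2,2,2)
TSO (10): (0,0,0); (0,0,2); (0,2,0); (0,2,2); (1,2,0); (1,2,2); (2,0,0); (2,0,2); (2,2,0); (2,2,2)
PSO (12): (0,0,0); (0,0,2); (0,2,0); (0,2,2); (1,0,0); (1,0,2); (1,2,0); (1,2,2); (2,0,0); (2,0,2); (2,2,0); (2,2,2)
target (1,0,0) ∈ {PSO}

SC:no TSO:no PSO:yes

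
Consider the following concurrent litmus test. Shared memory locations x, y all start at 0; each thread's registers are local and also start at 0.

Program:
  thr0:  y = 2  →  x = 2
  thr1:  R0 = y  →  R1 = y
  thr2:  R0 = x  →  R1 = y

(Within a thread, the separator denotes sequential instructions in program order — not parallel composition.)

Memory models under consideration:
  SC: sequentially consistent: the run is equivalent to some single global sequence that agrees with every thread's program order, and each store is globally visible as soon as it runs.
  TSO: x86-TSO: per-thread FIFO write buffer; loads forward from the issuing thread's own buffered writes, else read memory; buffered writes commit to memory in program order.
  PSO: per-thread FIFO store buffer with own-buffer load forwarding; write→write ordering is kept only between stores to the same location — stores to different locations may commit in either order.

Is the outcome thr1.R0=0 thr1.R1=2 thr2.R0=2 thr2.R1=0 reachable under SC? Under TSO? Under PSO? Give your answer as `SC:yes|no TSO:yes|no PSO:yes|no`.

outcome vector order: (thr1.R0,thr1.R1,thr2.R0,thr2.R1)
SC (9): 0000 0002 0022 0200 0202 0222 2200 2202 2222
TSO (9): 0000 0002 0022 0200 0202 0222 2200 2202 2222
PSO (12): 0000 0002 0020 0022 0200 0202 0220 0222 2200 2202 2220 2222
target 0220 ∈ {PSO}

SC:no TSO:no PSO:yes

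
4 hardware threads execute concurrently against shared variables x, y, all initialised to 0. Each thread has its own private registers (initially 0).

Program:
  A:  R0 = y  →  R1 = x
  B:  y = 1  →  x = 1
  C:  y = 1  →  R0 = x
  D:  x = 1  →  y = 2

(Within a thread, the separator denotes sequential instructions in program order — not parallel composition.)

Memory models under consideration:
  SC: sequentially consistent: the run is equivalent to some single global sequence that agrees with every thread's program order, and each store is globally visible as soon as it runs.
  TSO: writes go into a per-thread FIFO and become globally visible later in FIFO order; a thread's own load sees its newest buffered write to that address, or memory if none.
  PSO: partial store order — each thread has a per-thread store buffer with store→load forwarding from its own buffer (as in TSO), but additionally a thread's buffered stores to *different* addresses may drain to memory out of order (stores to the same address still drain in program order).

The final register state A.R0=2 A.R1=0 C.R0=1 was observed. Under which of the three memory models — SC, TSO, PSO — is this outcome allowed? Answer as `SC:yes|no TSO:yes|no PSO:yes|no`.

outcome vector order: (A.R0,A.R1,C.R0)
[SC] allowed = {(0,0,0) (0,0,1) (0,1,0) (0,1,1) (1,0,0) (1,0,1) (1,1,0) (1,1,1) (2,1,0) (2,1,1)}
[TSO] allowed = {(0,0,0) (0,0,1) (0,1,0) (0,1,1) (1,0,0) (1,0,1) (1,1,0) (1,1,1) (2,1,0) (2,1,1)}
[PSO] allowed = {(0,0,0) (0,0,1) (0,1,0) (0,1,1) (1,0,0) (1,0,1) (1,1,0) (1,1,1) (2,0,0) (2,0,1) (2,1,0) (2,1,1)}
target (2,0,1) ∈ {PSO}

SC:no TSO:no PSO:yes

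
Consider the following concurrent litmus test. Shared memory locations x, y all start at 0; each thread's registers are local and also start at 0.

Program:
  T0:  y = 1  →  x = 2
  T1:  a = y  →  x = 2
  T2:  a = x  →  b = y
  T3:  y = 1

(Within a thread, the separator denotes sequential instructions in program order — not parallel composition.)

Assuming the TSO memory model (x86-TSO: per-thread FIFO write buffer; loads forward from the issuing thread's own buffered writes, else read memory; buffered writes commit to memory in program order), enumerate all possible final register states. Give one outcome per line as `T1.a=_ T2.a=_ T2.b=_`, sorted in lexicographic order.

outcome vector order: (T1.a,T2.a,T2.b)
|TSO outcomes| = 7

T1.a=0 T2.a=0 T2.b=0
T1.a=0 T2.a=0 T2.b=1
T1.a=0 T2.a=2 T2.b=0
T1.a=0 T2.a=2 T2.b=1
T1.a=1 T2.a=0 T2.b=0
T1.a=1 T2.a=0 T2.b=1
T1.a=1 T2.a=2 T2.b=1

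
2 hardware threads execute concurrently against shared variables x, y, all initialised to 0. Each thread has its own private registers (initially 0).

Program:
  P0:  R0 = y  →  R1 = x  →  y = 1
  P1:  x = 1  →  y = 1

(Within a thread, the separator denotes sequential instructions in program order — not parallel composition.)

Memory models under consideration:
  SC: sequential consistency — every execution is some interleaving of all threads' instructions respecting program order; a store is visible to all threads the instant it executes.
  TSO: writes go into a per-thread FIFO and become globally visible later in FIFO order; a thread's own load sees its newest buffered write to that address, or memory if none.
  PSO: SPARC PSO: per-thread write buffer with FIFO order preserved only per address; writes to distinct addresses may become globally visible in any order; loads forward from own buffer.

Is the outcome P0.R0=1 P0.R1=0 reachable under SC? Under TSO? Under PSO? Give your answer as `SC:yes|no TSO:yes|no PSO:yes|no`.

SC:no TSO:no PSO:yes

outcome vector order: (P0.R0,P0.R1)
[SC] allowed = {(0,0) (0,1) (1,1)}
[TSO] allowed = {(0,0) (0,1) (1,1)}
[PSO] allowed = {(0,0) (0,1) (1,0) (1,1)}
target (1,0) ∈ {PSO}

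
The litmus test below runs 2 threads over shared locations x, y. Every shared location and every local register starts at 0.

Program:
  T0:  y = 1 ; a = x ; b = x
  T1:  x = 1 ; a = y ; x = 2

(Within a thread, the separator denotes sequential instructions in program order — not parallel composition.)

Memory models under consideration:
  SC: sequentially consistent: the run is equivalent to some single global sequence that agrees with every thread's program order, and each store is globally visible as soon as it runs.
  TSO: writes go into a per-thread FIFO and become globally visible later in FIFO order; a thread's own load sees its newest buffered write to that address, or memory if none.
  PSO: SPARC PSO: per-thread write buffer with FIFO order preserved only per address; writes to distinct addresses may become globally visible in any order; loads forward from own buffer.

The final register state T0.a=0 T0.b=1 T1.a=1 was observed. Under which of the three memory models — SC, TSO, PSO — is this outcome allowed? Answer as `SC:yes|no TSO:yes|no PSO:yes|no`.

outcome vector order: (T0.a,T0.b,T1.a)
SC: 9 outcomes — {<0 0 1>, <0 1 1>, <0 2 1>, <1 1 0>, <1 1 1>, <1 2 0>, <1 2 1>, <2 2 0>, <2 2 1>}
TSO: 12 outcomes — {<0 0 0>, <0 0 1>, <0 1 0>, <0 1 1>, <0 2 0>, <0 2 1>, <1 1 0>, <1 1 1>, <1 2 0>, <1 2 1>, <2 2 0>, <2 2 1>}
PSO: 12 outcomes — {<0 0 0>, <0 0 1>, <0 1 0>, <0 1 1>, <0 2 0>, <0 2 1>, <1 1 0>, <1 1 1>, <1 2 0>, <1 2 1>, <2 2 0>, <2 2 1>}
target <0 1 1> ∈ {SC,TSO,PSO}

SC:yes TSO:yes PSO:yes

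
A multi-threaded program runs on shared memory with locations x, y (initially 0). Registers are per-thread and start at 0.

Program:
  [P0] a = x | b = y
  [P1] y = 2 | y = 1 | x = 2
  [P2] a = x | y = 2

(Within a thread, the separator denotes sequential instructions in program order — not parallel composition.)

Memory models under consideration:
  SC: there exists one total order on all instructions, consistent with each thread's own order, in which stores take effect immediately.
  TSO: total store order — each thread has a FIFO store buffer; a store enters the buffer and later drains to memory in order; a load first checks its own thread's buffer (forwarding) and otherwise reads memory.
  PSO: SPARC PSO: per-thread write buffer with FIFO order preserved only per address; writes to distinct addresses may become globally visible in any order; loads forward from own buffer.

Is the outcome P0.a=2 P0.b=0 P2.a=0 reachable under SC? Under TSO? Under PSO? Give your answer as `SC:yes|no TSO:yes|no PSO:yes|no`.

SC:no TSO:no PSO:yes

outcome vector order: (P0.a,P0.b,P2.a)
SC: 10 outcomes — {(0,0,0), (0,0,2), (0,1,0), (0,1,2), (0,2,0), (0,2,2), (2,1,0), (2,1,2), (2,2,0), (2,2,2)}
TSO: 10 outcomes — {(0,0,0), (0,0,2), (0,1,0), (0,1,2), (0,2,0), (0,2,2), (2,1,0), (2,1,2), (2,2,0), (2,2,2)}
PSO: 12 outcomes — {(0,0,0), (0,0,2), (0,1,0), (0,1,2), (0,2,0), (0,2,2), (2,0,0), (2,0,2), (2,1,0), (2,1,2), (2,2,0), (2,2,2)}
target (2,0,0) ∈ {PSO}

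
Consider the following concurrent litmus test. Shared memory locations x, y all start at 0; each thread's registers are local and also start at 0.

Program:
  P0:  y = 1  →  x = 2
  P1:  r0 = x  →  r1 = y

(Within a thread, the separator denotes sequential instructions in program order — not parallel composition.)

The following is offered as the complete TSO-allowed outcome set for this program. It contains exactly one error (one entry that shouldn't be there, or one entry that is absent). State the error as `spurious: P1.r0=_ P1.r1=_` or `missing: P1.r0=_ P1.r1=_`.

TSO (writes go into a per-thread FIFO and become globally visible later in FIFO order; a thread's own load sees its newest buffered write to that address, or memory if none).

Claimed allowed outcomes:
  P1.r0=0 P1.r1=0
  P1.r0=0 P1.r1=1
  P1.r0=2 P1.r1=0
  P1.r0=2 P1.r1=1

outcome vector order: (P1.r0,P1.r1)
TSO: 3 outcomes — {<0 0> <0 1> <2 1>}
claimed∖TSO = {<2 0>}

spurious: P1.r0=2 P1.r1=0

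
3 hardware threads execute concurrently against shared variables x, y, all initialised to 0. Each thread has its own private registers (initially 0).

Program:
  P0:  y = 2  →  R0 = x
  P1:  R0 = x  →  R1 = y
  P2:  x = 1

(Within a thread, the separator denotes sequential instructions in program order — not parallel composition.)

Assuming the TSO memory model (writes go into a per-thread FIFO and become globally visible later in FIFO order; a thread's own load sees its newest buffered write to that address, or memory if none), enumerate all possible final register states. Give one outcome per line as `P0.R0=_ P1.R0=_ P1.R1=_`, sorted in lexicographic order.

P0.R0=0 P1.R0=0 P1.R1=0
P0.R0=0 P1.R0=0 P1.R1=2
P0.R0=0 P1.R0=1 P1.R1=0
P0.R0=0 P1.R0=1 P1.R1=2
P0.R0=1 P1.R0=0 P1.R1=0
P0.R0=1 P1.R0=0 P1.R1=2
P0.R0=1 P1.R0=1 P1.R1=0
P0.R0=1 P1.R0=1 P1.R1=2

outcome vector order: (P0.R0,P1.R0,P1.R1)
|TSO outcomes| = 8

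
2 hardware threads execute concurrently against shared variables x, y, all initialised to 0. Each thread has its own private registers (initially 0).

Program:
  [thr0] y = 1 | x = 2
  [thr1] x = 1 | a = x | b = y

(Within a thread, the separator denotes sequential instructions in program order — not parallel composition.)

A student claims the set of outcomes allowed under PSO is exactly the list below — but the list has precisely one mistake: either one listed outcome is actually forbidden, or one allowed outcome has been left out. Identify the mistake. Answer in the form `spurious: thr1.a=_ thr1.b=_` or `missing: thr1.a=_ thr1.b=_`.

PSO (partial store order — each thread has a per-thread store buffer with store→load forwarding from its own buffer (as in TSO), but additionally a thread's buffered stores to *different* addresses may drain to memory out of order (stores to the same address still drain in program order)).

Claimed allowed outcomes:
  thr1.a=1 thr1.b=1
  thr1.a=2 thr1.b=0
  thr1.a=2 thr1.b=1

outcome vector order: (thr1.a,thr1.b)
PSO: 4 outcomes — {1/0; 1/1; 2/0; 2/1}
PSO∖claimed = {1/0}

missing: thr1.a=1 thr1.b=0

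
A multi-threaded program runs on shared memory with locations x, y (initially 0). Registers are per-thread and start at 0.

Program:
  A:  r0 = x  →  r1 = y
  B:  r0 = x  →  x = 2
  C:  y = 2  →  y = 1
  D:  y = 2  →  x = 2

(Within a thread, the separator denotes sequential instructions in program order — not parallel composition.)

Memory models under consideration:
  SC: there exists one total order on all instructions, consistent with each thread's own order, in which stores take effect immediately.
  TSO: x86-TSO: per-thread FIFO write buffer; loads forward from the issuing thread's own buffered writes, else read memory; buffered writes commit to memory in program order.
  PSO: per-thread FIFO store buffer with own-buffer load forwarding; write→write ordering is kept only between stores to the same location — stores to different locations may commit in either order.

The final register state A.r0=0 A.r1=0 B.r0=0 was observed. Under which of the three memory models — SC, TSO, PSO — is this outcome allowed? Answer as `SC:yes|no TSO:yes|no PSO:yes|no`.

outcome vector order: (A.r0,A.r1,B.r0)
SC (11): (0,0,0) (0,0,2) (0,1,0) (0,1,2) (0,2,0) (0,2,2) (2,0,0) (2,1,0) (2,1,2) (2,2,0) (2,2,2)
TSO (11): (0,0,0) (0,0,2) (0,1,0) (0,1,2) (0,2,0) (0,2,2) (2,0,0) (2,1,0) (2,1,2) (2,2,0) (2,2,2)
PSO (12): (0,0,0) (0,0,2) (0,1,0) (0,1,2) (0,2,0) (0,2,2) (2,0,0) (2,0,2) (2,1,0) (2,1,2) (2,2,0) (2,2,2)
target (0,0,0) ∈ {SC,TSO,PSO}

SC:yes TSO:yes PSO:yes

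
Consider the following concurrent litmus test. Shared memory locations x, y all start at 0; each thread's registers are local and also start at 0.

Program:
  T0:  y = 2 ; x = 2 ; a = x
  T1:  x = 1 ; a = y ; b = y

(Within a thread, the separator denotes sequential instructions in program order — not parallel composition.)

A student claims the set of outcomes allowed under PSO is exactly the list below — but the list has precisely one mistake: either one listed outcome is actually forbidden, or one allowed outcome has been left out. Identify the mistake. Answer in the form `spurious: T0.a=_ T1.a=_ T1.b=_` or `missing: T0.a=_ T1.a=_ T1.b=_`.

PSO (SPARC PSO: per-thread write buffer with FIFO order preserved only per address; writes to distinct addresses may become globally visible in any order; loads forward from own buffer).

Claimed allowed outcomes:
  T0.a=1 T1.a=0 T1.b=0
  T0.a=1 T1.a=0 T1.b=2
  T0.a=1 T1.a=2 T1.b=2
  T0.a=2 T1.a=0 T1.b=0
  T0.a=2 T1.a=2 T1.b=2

missing: T0.a=2 T1.a=0 T1.b=2

outcome vector order: (T0.a,T1.a,T1.b)
PSO: 6 outcomes — {100, 102, 122, 200, 202, 222}
PSO∖claimed = {202}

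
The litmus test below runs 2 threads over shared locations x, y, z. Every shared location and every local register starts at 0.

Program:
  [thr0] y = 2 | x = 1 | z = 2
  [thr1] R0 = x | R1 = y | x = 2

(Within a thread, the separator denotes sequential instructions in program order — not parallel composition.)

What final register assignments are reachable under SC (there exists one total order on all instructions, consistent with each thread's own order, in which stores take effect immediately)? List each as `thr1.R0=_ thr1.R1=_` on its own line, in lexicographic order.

thr1.R0=0 thr1.R1=0
thr1.R0=0 thr1.R1=2
thr1.R0=1 thr1.R1=2

outcome vector order: (thr1.R0,thr1.R1)
|SC outcomes| = 3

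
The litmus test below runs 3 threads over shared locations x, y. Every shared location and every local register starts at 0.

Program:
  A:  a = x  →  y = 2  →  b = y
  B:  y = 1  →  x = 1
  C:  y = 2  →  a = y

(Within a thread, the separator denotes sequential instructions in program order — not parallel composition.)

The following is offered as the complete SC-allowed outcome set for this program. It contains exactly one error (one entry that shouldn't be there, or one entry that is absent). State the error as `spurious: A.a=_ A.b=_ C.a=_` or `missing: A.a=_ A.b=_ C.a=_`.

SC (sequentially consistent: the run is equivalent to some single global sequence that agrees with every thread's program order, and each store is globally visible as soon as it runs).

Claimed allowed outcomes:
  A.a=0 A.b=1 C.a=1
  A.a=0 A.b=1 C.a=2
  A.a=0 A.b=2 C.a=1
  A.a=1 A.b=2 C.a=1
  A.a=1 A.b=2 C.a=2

outcome vector order: (A.a,A.b,C.a)
under SC → <0 1 1> <0 1 2> <0 2 1> <0 2 2> <1 2 1> <1 2 2>
SC∖claimed = {<0 2 2>}

missing: A.a=0 A.b=2 C.a=2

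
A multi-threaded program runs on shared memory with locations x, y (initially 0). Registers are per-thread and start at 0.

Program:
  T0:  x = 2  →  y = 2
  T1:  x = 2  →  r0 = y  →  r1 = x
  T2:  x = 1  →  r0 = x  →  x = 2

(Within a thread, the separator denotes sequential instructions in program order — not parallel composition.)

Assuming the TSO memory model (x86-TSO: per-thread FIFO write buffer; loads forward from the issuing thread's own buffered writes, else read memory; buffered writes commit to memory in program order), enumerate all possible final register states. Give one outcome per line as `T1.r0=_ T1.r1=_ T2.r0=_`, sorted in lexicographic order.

T1.r0=0 T1.r1=1 T2.r0=1
T1.r0=0 T1.r1=1 T2.r0=2
T1.r0=0 T1.r1=2 T2.r0=1
T1.r0=0 T1.r1=2 T2.r0=2
T1.r0=2 T1.r1=1 T2.r0=1
T1.r0=2 T1.r1=2 T2.r0=1
T1.r0=2 T1.r1=2 T2.r0=2

outcome vector order: (T1.r0,T1.r1,T2.r0)
|TSO outcomes| = 7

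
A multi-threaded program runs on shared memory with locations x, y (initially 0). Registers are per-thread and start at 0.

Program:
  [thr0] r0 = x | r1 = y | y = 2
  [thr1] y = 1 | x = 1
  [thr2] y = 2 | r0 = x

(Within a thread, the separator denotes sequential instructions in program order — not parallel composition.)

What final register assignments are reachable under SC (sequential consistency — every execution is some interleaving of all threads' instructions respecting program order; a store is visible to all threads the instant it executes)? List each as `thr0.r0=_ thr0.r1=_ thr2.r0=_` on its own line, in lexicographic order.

outcome vector order: (thr0.r0,thr0.r1,thr2.r0)
|SC outcomes| = 10

thr0.r0=0 thr0.r1=0 thr2.r0=0
thr0.r0=0 thr0.r1=0 thr2.r0=1
thr0.r0=0 thr0.r1=1 thr2.r0=0
thr0.r0=0 thr0.r1=1 thr2.r0=1
thr0.r0=0 thr0.r1=2 thr2.r0=0
thr0.r0=0 thr0.r1=2 thr2.r0=1
thr0.r0=1 thr0.r1=1 thr2.r0=0
thr0.r0=1 thr0.r1=1 thr2.r0=1
thr0.r0=1 thr0.r1=2 thr2.r0=0
thr0.r0=1 thr0.r1=2 thr2.r0=1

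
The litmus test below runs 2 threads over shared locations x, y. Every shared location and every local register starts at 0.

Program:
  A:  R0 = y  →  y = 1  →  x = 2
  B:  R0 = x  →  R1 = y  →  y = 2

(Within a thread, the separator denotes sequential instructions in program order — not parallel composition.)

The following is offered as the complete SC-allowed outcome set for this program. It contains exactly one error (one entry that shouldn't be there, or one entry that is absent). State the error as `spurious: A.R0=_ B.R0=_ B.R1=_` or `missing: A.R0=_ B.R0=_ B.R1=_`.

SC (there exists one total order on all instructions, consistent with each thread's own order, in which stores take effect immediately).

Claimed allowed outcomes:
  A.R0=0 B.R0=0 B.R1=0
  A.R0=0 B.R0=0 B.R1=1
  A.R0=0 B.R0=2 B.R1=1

outcome vector order: (A.R0,B.R0,B.R1)
under SC → <0 0 0>, <0 0 1>, <0 2 1>, <2 0 0>
SC∖claimed = {<2 0 0>}

missing: A.R0=2 B.R0=0 B.R1=0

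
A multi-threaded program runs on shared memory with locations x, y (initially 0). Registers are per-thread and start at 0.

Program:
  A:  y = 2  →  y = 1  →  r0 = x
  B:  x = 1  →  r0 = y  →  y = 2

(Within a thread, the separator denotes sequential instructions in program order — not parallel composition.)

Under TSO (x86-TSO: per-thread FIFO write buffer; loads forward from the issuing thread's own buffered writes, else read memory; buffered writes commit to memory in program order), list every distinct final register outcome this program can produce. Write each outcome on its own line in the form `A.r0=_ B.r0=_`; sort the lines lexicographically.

A.r0=0 B.r0=0
A.r0=0 B.r0=1
A.r0=0 B.r0=2
A.r0=1 B.r0=0
A.r0=1 B.r0=1
A.r0=1 B.r0=2

outcome vector order: (A.r0,B.r0)
|TSO outcomes| = 6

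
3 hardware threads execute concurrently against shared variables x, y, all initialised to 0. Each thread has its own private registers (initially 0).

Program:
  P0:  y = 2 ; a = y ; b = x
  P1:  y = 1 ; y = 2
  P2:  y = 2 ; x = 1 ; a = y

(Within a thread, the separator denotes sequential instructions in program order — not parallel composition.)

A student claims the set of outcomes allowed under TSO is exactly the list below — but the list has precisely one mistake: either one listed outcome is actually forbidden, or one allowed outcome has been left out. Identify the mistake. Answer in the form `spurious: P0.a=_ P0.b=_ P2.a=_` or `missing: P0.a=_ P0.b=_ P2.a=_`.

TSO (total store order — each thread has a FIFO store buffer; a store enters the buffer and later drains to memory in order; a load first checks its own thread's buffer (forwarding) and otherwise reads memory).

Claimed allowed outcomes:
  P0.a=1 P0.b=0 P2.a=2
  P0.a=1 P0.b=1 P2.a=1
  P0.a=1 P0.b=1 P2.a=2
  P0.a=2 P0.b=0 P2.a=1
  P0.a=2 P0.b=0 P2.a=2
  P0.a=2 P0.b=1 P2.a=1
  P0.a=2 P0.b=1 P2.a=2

missing: P0.a=1 P0.b=0 P2.a=1

outcome vector order: (P0.a,P0.b,P2.a)
[TSO] allowed = {(1,0,1) (1,0,2) (1,1,1) (1,1,2) (2,0,1) (2,0,2) (2,1,1) (2,1,2)}
TSO∖claimed = {(1,0,1)}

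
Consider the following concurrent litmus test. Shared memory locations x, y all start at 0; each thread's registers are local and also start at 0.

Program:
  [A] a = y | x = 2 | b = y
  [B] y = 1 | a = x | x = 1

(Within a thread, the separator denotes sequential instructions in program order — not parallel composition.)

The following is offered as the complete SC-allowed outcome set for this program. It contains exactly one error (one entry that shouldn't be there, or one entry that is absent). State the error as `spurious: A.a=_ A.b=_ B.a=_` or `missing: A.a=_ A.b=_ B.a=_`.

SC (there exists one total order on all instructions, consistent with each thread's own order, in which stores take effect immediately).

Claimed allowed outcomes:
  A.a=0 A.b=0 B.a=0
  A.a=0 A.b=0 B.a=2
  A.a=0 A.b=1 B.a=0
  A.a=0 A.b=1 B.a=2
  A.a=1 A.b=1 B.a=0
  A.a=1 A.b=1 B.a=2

spurious: A.a=0 A.b=0 B.a=0

outcome vector order: (A.a,A.b,B.a)
under SC → <0 0 2> <0 1 0> <0 1 2> <1 1 0> <1 1 2>
claimed∖SC = {<0 0 0>}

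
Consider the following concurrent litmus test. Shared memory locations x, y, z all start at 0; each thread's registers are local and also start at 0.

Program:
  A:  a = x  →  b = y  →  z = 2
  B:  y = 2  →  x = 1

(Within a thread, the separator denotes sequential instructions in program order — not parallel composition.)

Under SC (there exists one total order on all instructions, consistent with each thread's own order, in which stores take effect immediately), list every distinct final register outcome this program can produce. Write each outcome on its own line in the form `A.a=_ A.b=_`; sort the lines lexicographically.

A.a=0 A.b=0
A.a=0 A.b=2
A.a=1 A.b=2

outcome vector order: (A.a,A.b)
|SC outcomes| = 3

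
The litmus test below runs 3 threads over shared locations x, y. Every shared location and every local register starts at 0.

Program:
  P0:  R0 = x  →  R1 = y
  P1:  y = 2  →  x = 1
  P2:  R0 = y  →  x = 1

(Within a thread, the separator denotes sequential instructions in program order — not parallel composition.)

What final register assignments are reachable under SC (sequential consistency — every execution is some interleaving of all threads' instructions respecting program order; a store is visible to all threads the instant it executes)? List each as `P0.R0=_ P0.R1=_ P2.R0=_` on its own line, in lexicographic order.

P0.R0=0 P0.R1=0 P2.R0=0
P0.R0=0 P0.R1=0 P2.R0=2
P0.R0=0 P0.R1=2 P2.R0=0
P0.R0=0 P0.R1=2 P2.R0=2
P0.R0=1 P0.R1=0 P2.R0=0
P0.R0=1 P0.R1=2 P2.R0=0
P0.R0=1 P0.R1=2 P2.R0=2

outcome vector order: (P0.R0,P0.R1,P2.R0)
|SC outcomes| = 7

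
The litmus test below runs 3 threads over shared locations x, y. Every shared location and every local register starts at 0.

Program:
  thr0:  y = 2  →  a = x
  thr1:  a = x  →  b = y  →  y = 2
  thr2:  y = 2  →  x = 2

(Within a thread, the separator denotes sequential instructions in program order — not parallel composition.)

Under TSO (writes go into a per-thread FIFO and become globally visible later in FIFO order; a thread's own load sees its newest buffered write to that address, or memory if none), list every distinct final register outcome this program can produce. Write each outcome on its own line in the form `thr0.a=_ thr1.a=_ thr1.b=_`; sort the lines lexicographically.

outcome vector order: (thr0.a,thr1.a,thr1.b)
|TSO outcomes| = 6

thr0.a=0 thr1.a=0 thr1.b=0
thr0.a=0 thr1.a=0 thr1.b=2
thr0.a=0 thr1.a=2 thr1.b=2
thr0.a=2 thr1.a=0 thr1.b=0
thr0.a=2 thr1.a=0 thr1.b=2
thr0.a=2 thr1.a=2 thr1.b=2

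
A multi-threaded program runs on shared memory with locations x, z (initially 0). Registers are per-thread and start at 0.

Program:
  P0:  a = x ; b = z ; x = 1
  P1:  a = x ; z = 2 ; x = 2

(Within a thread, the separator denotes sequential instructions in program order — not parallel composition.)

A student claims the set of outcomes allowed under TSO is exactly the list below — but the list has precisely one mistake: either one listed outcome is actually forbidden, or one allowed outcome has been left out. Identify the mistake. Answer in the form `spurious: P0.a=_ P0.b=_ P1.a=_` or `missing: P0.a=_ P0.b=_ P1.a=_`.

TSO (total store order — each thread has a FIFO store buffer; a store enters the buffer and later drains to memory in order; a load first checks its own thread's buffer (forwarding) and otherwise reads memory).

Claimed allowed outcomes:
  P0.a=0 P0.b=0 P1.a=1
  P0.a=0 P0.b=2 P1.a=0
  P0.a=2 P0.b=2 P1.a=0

outcome vector order: (P0.a,P0.b,P1.a)
[TSO] allowed = {<0 0 0> <0 0 1> <0 2 0> <2 2 0>}
TSO∖claimed = {<0 0 0>}

missing: P0.a=0 P0.b=0 P1.a=0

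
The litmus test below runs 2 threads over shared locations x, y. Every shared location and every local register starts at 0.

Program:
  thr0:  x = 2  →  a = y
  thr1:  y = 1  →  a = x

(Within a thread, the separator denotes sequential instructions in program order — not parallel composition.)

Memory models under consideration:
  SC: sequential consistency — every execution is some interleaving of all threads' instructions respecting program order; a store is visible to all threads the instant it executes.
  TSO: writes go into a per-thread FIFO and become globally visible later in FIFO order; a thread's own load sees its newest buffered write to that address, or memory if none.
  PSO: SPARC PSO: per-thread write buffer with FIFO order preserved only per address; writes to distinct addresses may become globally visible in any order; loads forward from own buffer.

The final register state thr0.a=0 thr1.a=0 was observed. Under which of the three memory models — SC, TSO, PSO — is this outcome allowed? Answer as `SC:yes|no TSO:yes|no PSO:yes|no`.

outcome vector order: (thr0.a,thr1.a)
SC: 3 outcomes — {(0,2); (1,0); (1,2)}
TSO: 4 outcomes — {(0,0); (0,2); (1,0); (1,2)}
PSO: 4 outcomes — {(0,0); (0,2); (1,0); (1,2)}
target (0,0) ∈ {TSO,PSO}

SC:no TSO:yes PSO:yes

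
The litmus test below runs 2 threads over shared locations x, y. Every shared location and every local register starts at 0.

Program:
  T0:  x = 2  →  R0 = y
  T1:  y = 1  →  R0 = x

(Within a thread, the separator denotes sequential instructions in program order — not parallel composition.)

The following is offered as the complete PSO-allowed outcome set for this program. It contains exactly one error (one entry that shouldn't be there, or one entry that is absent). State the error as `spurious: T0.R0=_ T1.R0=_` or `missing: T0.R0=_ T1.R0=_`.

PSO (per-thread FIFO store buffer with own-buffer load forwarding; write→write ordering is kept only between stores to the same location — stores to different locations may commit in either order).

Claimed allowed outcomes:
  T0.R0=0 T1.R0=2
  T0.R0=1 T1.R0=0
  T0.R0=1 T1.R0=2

outcome vector order: (T0.R0,T1.R0)
under PSO → (0,0) (0,2) (1,0) (1,2)
PSO∖claimed = {(0,0)}

missing: T0.R0=0 T1.R0=0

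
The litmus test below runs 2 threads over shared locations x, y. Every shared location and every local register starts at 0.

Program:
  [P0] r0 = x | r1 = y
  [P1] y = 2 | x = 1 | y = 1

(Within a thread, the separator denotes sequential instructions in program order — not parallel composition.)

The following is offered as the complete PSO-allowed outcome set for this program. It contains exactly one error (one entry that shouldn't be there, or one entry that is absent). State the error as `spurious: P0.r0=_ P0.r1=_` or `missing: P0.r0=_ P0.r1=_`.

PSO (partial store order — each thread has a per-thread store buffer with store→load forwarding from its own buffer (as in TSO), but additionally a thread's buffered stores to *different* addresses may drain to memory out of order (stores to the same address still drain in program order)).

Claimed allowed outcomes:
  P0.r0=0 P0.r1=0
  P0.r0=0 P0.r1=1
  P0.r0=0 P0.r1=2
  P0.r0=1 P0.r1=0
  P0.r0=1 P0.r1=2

missing: P0.r0=1 P0.r1=1

outcome vector order: (P0.r0,P0.r1)
PSO (6): 00; 01; 02; 10; 11; 12
PSO∖claimed = {11}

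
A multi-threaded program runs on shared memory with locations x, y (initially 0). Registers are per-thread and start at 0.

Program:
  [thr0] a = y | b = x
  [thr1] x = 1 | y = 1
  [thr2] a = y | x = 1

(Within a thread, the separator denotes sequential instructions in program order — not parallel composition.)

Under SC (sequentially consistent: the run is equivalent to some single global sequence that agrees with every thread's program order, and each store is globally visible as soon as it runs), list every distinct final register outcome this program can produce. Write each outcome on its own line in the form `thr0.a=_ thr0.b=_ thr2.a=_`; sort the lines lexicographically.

outcome vector order: (thr0.a,thr0.b,thr2.a)
|SC outcomes| = 6

thr0.a=0 thr0.b=0 thr2.a=0
thr0.a=0 thr0.b=0 thr2.a=1
thr0.a=0 thr0.b=1 thr2.a=0
thr0.a=0 thr0.b=1 thr2.a=1
thr0.a=1 thr0.b=1 thr2.a=0
thr0.a=1 thr0.b=1 thr2.a=1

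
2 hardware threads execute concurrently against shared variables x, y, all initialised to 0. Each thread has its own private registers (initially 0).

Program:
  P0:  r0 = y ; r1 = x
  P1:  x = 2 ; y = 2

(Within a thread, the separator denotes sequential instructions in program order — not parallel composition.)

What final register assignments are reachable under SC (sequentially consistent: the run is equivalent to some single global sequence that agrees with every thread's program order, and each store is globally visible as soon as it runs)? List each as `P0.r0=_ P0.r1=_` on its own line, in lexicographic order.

P0.r0=0 P0.r1=0
P0.r0=0 P0.r1=2
P0.r0=2 P0.r1=2

outcome vector order: (P0.r0,P0.r1)
|SC outcomes| = 3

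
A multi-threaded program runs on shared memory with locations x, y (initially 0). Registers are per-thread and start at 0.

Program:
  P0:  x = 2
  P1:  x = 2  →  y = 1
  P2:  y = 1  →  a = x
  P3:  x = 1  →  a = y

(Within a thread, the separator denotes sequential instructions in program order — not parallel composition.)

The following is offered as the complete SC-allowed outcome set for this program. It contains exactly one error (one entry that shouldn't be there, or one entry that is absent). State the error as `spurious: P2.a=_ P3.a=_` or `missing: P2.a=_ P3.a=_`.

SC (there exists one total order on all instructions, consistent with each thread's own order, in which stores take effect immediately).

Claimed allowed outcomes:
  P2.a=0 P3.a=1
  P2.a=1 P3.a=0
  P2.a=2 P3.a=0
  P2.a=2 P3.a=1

missing: P2.a=1 P3.a=1

outcome vector order: (P2.a,P3.a)
under SC → (0,1); (1,0); (1,1); (2,0); (2,1)
SC∖claimed = {(1,1)}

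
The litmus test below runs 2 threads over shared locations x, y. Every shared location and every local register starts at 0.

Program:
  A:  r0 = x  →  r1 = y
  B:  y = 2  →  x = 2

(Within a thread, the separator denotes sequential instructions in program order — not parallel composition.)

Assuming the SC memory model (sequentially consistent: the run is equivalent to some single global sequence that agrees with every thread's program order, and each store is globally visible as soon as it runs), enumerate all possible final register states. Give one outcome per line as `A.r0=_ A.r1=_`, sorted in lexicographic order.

outcome vector order: (A.r0,A.r1)
|SC outcomes| = 3

A.r0=0 A.r1=0
A.r0=0 A.r1=2
A.r0=2 A.r1=2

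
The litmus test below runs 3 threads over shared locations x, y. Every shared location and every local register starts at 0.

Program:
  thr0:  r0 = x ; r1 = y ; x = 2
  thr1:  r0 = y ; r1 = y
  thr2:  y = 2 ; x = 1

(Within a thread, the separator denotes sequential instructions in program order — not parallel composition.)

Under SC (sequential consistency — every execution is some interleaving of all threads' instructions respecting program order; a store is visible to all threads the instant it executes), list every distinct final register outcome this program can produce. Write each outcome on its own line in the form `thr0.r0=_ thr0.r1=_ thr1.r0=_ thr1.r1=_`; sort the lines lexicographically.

thr0.r0=0 thr0.r1=0 thr1.r0=0 thr1.r1=0
thr0.r0=0 thr0.r1=0 thr1.r0=0 thr1.r1=2
thr0.r0=0 thr0.r1=0 thr1.r0=2 thr1.r1=2
thr0.r0=0 thr0.r1=2 thr1.r0=0 thr1.r1=0
thr0.r0=0 thr0.r1=2 thr1.r0=0 thr1.r1=2
thr0.r0=0 thr0.r1=2 thr1.r0=2 thr1.r1=2
thr0.r0=1 thr0.r1=2 thr1.r0=0 thr1.r1=0
thr0.r0=1 thr0.r1=2 thr1.r0=0 thr1.r1=2
thr0.r0=1 thr0.r1=2 thr1.r0=2 thr1.r1=2

outcome vector order: (thr0.r0,thr0.r1,thr1.r0,thr1.r1)
|SC outcomes| = 9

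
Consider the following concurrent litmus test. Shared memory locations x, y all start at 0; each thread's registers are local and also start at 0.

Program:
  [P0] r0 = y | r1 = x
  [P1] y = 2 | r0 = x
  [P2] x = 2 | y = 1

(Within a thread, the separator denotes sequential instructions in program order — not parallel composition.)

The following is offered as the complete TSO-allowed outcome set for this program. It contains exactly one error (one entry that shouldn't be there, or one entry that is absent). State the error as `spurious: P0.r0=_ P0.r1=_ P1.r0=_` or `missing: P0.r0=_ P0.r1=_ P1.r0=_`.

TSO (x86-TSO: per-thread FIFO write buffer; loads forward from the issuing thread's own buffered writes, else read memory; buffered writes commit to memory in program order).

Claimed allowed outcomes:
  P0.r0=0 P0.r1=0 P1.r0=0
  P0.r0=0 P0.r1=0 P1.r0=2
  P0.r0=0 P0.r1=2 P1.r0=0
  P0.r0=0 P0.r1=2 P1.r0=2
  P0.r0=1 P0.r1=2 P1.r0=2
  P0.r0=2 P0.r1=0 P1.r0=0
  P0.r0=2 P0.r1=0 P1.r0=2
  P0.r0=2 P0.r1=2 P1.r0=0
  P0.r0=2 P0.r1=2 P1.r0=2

missing: P0.r0=1 P0.r1=2 P1.r0=0

outcome vector order: (P0.r0,P0.r1,P1.r0)
TSO: 10 outcomes — {0/0/0 0/0/2 0/2/0 0/2/2 1/2/0 1/2/2 2/0/0 2/0/2 2/2/0 2/2/2}
TSO∖claimed = {1/2/0}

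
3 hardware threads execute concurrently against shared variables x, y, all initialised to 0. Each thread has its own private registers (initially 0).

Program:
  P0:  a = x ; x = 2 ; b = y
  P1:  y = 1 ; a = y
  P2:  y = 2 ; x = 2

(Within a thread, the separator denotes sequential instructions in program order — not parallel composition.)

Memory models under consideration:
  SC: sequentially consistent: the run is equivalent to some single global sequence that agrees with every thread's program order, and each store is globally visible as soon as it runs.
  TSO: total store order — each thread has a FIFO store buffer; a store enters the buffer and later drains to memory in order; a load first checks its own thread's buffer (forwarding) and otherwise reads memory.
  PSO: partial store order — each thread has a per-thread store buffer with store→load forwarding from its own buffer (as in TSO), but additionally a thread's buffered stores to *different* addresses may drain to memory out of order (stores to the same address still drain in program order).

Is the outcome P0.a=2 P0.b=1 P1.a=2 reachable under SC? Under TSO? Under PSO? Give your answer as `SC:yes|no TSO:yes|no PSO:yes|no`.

outcome vector order: (P0.a,P0.b,P1.a)
SC: 9 outcomes — {001, 002, 011, 012, 021, 022, 211, 221, 222}
TSO: 9 outcomes — {001, 002, 011, 012, 021, 022, 211, 221, 222}
PSO: 12 outcomes — {001, 002, 011, 012, 021, 022, 201, 202, 211, 212, 221, 222}
target 212 ∈ {PSO}

SC:no TSO:no PSO:yes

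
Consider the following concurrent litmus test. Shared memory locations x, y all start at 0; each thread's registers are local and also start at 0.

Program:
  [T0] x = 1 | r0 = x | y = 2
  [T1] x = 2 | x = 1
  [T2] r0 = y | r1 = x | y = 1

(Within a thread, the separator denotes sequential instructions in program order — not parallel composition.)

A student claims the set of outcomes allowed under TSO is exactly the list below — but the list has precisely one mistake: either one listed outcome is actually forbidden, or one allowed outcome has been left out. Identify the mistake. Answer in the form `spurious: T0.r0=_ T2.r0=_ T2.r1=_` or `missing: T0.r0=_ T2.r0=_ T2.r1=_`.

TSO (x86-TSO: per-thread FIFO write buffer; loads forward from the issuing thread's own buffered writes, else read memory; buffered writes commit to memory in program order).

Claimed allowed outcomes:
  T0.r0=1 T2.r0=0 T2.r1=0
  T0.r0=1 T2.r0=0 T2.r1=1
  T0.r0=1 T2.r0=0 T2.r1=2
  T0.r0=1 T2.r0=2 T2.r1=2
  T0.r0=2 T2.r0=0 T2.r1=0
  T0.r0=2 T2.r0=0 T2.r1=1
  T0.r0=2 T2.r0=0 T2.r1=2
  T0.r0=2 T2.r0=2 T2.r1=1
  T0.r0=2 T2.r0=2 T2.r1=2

outcome vector order: (T0.r0,T2.r0,T2.r1)
under TSO → 1/0/0, 1/0/1, 1/0/2, 1/2/1, 1/2/2, 2/0/0, 2/0/1, 2/0/2, 2/2/1, 2/2/2
TSO∖claimed = {1/2/1}

missing: T0.r0=1 T2.r0=2 T2.r1=1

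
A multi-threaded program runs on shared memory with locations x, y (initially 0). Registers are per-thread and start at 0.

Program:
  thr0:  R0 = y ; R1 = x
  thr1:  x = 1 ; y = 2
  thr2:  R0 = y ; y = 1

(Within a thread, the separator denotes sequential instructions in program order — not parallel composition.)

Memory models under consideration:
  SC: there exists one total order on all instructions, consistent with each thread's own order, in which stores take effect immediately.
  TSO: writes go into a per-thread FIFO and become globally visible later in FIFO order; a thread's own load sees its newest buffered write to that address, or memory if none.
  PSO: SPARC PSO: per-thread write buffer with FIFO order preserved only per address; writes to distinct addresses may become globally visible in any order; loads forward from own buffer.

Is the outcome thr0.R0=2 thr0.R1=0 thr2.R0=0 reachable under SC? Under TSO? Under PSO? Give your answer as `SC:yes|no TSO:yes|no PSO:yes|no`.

SC:no TSO:no PSO:yes

outcome vector order: (thr0.R0,thr0.R1,thr2.R0)
[SC] allowed = {000; 002; 010; 012; 100; 110; 112; 210; 212}
[TSO] allowed = {000; 002; 010; 012; 100; 110; 112; 210; 212}
[PSO] allowed = {000; 002; 010; 012; 100; 102; 110; 112; 200; 202; 210; 212}
target 200 ∈ {PSO}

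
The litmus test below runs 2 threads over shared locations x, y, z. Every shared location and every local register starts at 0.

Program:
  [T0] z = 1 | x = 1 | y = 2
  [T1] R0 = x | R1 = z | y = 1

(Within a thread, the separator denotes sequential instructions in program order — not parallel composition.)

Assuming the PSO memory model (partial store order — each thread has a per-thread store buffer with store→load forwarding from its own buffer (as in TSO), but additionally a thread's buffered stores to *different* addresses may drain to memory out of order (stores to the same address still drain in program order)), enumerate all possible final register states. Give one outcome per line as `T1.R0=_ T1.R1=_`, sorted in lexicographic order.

T1.R0=0 T1.R1=0
T1.R0=0 T1.R1=1
T1.R0=1 T1.R1=0
T1.R0=1 T1.R1=1

outcome vector order: (T1.R0,T1.R1)
|PSO outcomes| = 4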